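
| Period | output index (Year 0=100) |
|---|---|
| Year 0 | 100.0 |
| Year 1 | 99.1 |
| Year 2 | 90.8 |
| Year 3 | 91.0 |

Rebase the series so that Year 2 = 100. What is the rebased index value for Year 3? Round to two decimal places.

Rebased(Year 3) = 91.0 / 90.8 × 100 = 100.2203

100.22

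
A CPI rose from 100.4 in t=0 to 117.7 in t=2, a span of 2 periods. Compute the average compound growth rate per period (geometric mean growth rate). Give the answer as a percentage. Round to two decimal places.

8.27%

Growth factor = (117.7/100.4)^(1/2) = (1.172311)^(1/2) = 1.082733
Growth rate = 1.082733 − 1 = 0.082733 = 8.2733%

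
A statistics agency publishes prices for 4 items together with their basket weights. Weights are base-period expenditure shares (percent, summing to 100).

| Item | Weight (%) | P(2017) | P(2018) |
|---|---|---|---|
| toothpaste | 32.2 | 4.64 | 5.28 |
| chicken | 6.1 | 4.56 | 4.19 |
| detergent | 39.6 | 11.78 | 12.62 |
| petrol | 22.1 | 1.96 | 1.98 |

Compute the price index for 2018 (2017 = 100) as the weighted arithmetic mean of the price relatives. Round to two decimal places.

toothpaste: 32.2 × (5.28/4.64) = 32.2 × 1.137931 = 36.6414
chicken: 6.1 × (4.19/4.56) = 6.1 × 0.918860 = 5.6050
detergent: 39.6 × (12.62/11.78) = 39.6 × 1.071307 = 42.4238
petrol: 22.1 × (1.98/1.96) = 22.1 × 1.010204 = 22.3255
Index = Σ wᵢ·(p₁ᵢ/p₀ᵢ) = 36.6414 + 5.6050 + 42.4238 + 22.3255 = 106.9957

107.00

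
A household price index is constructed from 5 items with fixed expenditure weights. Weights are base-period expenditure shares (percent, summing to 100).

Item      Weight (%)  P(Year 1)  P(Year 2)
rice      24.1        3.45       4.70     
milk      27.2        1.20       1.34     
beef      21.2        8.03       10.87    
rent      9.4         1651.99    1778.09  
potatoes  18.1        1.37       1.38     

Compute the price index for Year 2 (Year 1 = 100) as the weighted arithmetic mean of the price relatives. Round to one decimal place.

rice: 24.1 × (4.70/3.45) = 24.1 × 1.362319 = 32.8319
milk: 27.2 × (1.34/1.20) = 27.2 × 1.116667 = 30.3733
beef: 21.2 × (10.87/8.03) = 21.2 × 1.353674 = 28.6979
rent: 9.4 × (1778.09/1651.99) = 9.4 × 1.076332 = 10.1175
potatoes: 18.1 × (1.38/1.37) = 18.1 × 1.007299 = 18.2321
Index = Σ wᵢ·(p₁ᵢ/p₀ᵢ) = 32.8319 + 30.3733 + 28.6979 + 10.1175 + 18.2321 = 120.2527

120.3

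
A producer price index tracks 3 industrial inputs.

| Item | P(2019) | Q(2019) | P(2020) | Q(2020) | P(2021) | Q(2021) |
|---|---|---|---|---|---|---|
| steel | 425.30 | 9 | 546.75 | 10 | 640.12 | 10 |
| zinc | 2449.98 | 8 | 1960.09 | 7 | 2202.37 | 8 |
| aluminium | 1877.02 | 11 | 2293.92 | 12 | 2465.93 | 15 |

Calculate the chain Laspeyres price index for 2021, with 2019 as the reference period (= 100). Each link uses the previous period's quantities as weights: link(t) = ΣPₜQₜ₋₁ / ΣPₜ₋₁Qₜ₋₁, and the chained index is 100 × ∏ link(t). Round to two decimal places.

Link 2019→2020:
ΣP(2020)Q(2019) = 546.75×9 + 1960.09×8 + 2293.92×11 = 4920.75 + 15680.72 + 25233.12 = 45834.59
ΣP(2019)Q(2019) = 425.30×9 + 2449.98×8 + 1877.02×11 = 3827.7 + 19599.84 + 20647.22 = 44074.76
link = 45834.59/44074.76 = 1.039928
Link 2020→2021:
ΣP(2021)Q(2020) = 640.12×10 + 2202.37×7 + 2465.93×12 = 6401.2 + 15416.59 + 29591.16 = 51408.95
ΣP(2020)Q(2020) = 546.75×10 + 1960.09×7 + 2293.92×12 = 5467.5 + 13720.63 + 27527.04 = 46715.17
link = 51408.95/46715.17 = 1.100477
Chained index = 100 × 1.039928 × 1.100477 = 114.4417

114.44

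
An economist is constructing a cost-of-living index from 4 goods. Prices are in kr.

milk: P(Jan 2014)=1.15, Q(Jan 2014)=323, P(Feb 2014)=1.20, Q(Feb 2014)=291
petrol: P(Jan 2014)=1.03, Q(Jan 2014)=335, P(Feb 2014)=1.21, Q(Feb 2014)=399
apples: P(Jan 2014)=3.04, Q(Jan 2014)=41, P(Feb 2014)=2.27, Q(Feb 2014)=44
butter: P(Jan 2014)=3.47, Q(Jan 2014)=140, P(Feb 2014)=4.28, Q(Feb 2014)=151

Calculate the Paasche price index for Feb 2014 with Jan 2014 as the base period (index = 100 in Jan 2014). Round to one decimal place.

Paasche price index uses current-period quantities as weights.
ΣP(Feb 2014)·Q(Feb 2014) = 1.20×291 + 1.21×399 + 2.27×44 + 4.28×151 = 349.2 + 482.79 + 99.88 + 646.28 = 1578.15
ΣP(Jan 2014)·Q(Feb 2014) = 1.15×291 + 1.03×399 + 3.04×44 + 3.47×151 = 334.65 + 410.97 + 133.76 + 523.97 = 1403.35
Index = 1578.15 / 1403.35 × 100 = 112.4559

112.5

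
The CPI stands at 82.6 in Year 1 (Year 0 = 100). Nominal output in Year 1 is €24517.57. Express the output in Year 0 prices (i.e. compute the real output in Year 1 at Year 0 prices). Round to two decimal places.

29682.29

Real = Nominal ÷ (Index/100) = 24517.57 ÷ (82.6/100)
     = 24517.57 ÷ 0.826 = 29682.2881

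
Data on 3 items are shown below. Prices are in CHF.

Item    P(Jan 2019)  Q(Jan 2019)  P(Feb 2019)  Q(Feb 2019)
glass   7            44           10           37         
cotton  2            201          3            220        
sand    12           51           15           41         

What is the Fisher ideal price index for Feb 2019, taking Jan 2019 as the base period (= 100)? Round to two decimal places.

Laspeyres component (base-period weights):
ΣP(Feb 2019)Q(Jan 2019) = 10×44 + 3×201 + 15×51 = 440 + 603 + 765 = 1808
ΣP(Jan 2019)Q(Jan 2019) = 7×44 + 2×201 + 12×51 = 308 + 402 + 612 = 1322
L = 1808 / 1322 × 100 = 136.7625
Paasche component (current-period weights):
ΣP(Feb 2019)Q(Feb 2019) = 10×37 + 3×220 + 15×41 = 370 + 660 + 615 = 1645
ΣP(Jan 2019)Q(Feb 2019) = 7×37 + 2×220 + 12×41 = 259 + 440 + 492 = 1191
P = 1645 / 1191 × 100 = 138.1192
Fisher = √(L × P) = √(136.7625 × 138.1192) = 137.4392

137.44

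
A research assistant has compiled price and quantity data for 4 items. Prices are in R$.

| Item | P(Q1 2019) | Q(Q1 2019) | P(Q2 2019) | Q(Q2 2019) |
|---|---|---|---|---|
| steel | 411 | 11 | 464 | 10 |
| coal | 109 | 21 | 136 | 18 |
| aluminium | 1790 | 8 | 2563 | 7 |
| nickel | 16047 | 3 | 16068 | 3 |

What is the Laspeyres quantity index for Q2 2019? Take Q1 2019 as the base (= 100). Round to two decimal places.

96.35

Laspeyres quantity index uses base-period prices as weights.
ΣP(Q1 2019)·Q(Q2 2019) = 411×10 + 109×18 + 1790×7 + 16047×3 = 4110 + 1962 + 12530 + 48141 = 66743
ΣP(Q1 2019)·Q(Q1 2019) = 411×11 + 109×21 + 1790×8 + 16047×3 = 4521 + 2289 + 14320 + 48141 = 69271
Index = 66743 / 69271 × 100 = 96.3506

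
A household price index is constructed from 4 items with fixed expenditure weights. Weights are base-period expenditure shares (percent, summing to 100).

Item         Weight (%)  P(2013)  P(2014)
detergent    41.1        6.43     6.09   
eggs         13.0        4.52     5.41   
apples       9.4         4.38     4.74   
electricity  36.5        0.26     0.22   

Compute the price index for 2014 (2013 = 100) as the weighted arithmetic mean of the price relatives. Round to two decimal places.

95.54

detergent: 41.1 × (6.09/6.43) = 41.1 × 0.947123 = 38.9267
eggs: 13.0 × (5.41/4.52) = 13.0 × 1.196903 = 15.5597
apples: 9.4 × (4.74/4.38) = 9.4 × 1.082192 = 10.1726
electricity: 36.5 × (0.22/0.26) = 36.5 × 0.846154 = 30.8846
Index = Σ wᵢ·(p₁ᵢ/p₀ᵢ) = 38.9267 + 15.5597 + 10.1726 + 30.8846 = 95.5437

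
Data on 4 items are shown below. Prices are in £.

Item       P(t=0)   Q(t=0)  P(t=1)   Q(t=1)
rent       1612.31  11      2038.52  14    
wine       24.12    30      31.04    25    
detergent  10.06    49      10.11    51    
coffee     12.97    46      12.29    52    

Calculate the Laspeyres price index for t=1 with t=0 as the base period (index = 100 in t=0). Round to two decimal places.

Laspeyres price index uses base-period quantities as weights.
ΣP(t=1)·Q(t=0) = 2038.52×11 + 31.04×30 + 10.11×49 + 12.29×46 = 22423.72 + 931.2 + 495.39 + 565.34 = 24415.65
ΣP(t=0)·Q(t=0) = 1612.31×11 + 24.12×30 + 10.06×49 + 12.97×46 = 17735.41 + 723.6 + 492.94 + 596.62 = 19548.57
Index = 24415.65 / 19548.57 × 100 = 124.8974

124.90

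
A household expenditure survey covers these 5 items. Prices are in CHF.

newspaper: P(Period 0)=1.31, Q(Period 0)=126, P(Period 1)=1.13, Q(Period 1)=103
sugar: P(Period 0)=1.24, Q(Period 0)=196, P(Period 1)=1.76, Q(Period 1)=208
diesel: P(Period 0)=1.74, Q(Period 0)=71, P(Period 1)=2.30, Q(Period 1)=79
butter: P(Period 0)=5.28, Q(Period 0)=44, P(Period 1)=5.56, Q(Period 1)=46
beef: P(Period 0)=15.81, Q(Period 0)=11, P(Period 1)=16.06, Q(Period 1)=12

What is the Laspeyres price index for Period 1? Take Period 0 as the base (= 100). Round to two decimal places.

Laspeyres price index uses base-period quantities as weights.
ΣP(Period 1)·Q(Period 0) = 1.13×126 + 1.76×196 + 2.30×71 + 5.56×44 + 16.06×11 = 142.38 + 344.96 + 163.3 + 244.64 + 176.66 = 1071.94
ΣP(Period 0)·Q(Period 0) = 1.31×126 + 1.24×196 + 1.74×71 + 5.28×44 + 15.81×11 = 165.06 + 243.04 + 123.54 + 232.32 + 173.91 = 937.87
Index = 1071.94 / 937.87 × 100 = 114.2952

114.30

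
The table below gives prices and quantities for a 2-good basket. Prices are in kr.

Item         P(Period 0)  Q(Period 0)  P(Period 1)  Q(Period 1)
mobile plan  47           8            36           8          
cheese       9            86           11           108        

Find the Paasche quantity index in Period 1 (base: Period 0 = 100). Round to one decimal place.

Paasche quantity index uses current-period prices as weights.
ΣP(Period 1)·Q(Period 1) = 36×8 + 11×108 = 288 + 1188 = 1476
ΣP(Period 1)·Q(Period 0) = 36×8 + 11×86 = 288 + 946 = 1234
Index = 1476 / 1234 × 100 = 119.6110

119.6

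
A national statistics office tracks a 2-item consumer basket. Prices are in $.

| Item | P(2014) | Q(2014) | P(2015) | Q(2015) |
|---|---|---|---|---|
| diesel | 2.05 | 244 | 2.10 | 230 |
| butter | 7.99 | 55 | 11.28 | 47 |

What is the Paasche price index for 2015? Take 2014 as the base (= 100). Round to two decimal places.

119.61

Paasche price index uses current-period quantities as weights.
ΣP(2015)·Q(2015) = 2.10×230 + 11.28×47 = 483 + 530.16 = 1013.16
ΣP(2014)·Q(2015) = 2.05×230 + 7.99×47 = 471.5 + 375.53 = 847.03
Index = 1013.16 / 847.03 × 100 = 119.6132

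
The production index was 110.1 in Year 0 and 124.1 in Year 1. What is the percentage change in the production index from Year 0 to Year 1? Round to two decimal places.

Change = (124.1 − 110.1) / 110.1 × 100
       = 14.0 / 110.1 × 100 = 12.7157%

12.72%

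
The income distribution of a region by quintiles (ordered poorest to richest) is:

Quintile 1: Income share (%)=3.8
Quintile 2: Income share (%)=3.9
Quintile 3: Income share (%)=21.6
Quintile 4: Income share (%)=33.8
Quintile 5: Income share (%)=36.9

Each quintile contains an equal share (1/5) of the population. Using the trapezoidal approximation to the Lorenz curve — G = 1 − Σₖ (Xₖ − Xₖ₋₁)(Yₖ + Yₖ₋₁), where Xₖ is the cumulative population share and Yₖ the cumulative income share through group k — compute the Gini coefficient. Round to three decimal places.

0.384

Cumulative income shares Yₖ: 0.0380, 0.0770, 0.2930, 0.6310, 1.0000
Σ (Xₖ−Xₖ₋₁)(Yₖ+Yₖ₋₁) = (1/5)(0.0380+0.0000) + (1/5)(0.0770+0.0380) + (1/5)(0.2930+0.0770) + (1/5)(0.6310+0.2930) + (1/5)(1.0000+0.6310)
  = 0.0076 + 0.0230 + 0.0740 + 0.1848 + 0.3262 = 0.6156
G = 1 − 0.6156 = 0.3844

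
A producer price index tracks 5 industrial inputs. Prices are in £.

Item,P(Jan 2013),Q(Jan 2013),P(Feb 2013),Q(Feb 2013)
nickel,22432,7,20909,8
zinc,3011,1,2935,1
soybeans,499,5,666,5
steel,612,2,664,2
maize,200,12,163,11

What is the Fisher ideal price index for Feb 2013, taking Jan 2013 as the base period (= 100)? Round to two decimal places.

Laspeyres component (base-period weights):
ΣP(Feb 2013)Q(Jan 2013) = 20909×7 + 2935×1 + 666×5 + 664×2 + 163×12 = 146363 + 2935 + 3330 + 1328 + 1956 = 155912
ΣP(Jan 2013)Q(Jan 2013) = 22432×7 + 3011×1 + 499×5 + 612×2 + 200×12 = 157024 + 3011 + 2495 + 1224 + 2400 = 166154
L = 155912 / 166154 × 100 = 93.8358
Paasche component (current-period weights):
ΣP(Feb 2013)Q(Feb 2013) = 20909×8 + 2935×1 + 666×5 + 664×2 + 163×11 = 167272 + 2935 + 3330 + 1328 + 1793 = 176658
ΣP(Jan 2013)Q(Feb 2013) = 22432×8 + 3011×1 + 499×5 + 612×2 + 200×11 = 179456 + 3011 + 2495 + 1224 + 2200 = 188386
P = 176658 / 188386 × 100 = 93.7745
Fisher = √(L × P) = √(93.8358 × 93.7745) = 93.8052

93.81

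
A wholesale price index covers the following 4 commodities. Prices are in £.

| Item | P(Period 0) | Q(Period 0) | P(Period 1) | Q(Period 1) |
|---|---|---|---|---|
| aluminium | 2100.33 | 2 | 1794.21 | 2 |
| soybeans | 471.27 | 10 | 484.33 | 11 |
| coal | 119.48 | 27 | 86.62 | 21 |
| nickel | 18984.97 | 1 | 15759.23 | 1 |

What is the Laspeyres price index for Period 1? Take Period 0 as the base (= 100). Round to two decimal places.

85.24

Laspeyres price index uses base-period quantities as weights.
ΣP(Period 1)·Q(Period 0) = 1794.21×2 + 484.33×10 + 86.62×27 + 15759.23×1 = 3588.42 + 4843.3 + 2338.74 + 15759.23 = 26529.69
ΣP(Period 0)·Q(Period 0) = 2100.33×2 + 471.27×10 + 119.48×27 + 18984.97×1 = 4200.66 + 4712.7 + 3225.96 + 18984.97 = 31124.29
Index = 26529.69 / 31124.29 × 100 = 85.2379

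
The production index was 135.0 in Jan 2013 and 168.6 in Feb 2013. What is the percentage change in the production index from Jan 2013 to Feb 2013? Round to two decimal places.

24.89%

Change = (168.6 − 135.0) / 135.0 × 100
       = 33.6 / 135.0 × 100 = 24.8889%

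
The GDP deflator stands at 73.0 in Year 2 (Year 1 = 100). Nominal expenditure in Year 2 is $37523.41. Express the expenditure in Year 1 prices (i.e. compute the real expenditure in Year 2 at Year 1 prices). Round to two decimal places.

Real = Nominal ÷ (Index/100) = 37523.41 ÷ (73.0/100)
     = 37523.41 ÷ 0.730 = 51401.9315

51401.93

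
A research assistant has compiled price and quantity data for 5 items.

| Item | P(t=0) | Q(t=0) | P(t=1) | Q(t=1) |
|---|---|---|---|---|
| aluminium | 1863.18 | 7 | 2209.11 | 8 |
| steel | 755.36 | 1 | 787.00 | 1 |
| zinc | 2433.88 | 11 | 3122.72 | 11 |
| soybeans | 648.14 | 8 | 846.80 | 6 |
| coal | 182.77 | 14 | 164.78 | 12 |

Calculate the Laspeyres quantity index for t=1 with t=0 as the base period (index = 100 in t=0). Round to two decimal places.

Laspeyres quantity index uses base-period prices as weights.
ΣP(t=0)·Q(t=1) = 1863.18×8 + 755.36×1 + 2433.88×11 + 648.14×6 + 182.77×12 = 14905.44 + 755.36 + 26772.68 + 3888.84 + 2193.24 = 48515.56
ΣP(t=0)·Q(t=0) = 1863.18×7 + 755.36×1 + 2433.88×11 + 648.14×8 + 182.77×14 = 13042.26 + 755.36 + 26772.68 + 5185.12 + 2558.78 = 48314.2
Index = 48515.56 / 48314.2 × 100 = 100.4168

100.42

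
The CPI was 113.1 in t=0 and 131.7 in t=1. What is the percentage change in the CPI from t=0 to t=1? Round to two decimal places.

Change = (131.7 − 113.1) / 113.1 × 100
       = 18.6 / 113.1 × 100 = 16.4456%

16.45%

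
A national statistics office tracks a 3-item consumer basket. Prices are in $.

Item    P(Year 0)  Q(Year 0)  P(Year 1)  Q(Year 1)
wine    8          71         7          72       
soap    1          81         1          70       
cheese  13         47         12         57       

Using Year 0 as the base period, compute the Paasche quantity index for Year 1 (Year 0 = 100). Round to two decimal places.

110.16

Paasche quantity index uses current-period prices as weights.
ΣP(Year 1)·Q(Year 1) = 7×72 + 1×70 + 12×57 = 504 + 70 + 684 = 1258
ΣP(Year 1)·Q(Year 0) = 7×71 + 1×81 + 12×47 = 497 + 81 + 564 = 1142
Index = 1258 / 1142 × 100 = 110.1576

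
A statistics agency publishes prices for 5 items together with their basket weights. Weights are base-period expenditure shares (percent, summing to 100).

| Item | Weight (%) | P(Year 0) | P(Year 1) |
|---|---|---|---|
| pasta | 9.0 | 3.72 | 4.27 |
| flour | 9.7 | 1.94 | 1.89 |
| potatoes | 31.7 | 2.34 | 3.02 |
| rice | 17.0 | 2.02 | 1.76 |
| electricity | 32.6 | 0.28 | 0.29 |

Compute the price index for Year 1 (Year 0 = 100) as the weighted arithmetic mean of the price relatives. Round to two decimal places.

pasta: 9.0 × (4.27/3.72) = 9.0 × 1.147849 = 10.3306
flour: 9.7 × (1.89/1.94) = 9.7 × 0.974227 = 9.4500
potatoes: 31.7 × (3.02/2.34) = 31.7 × 1.290598 = 40.9120
rice: 17.0 × (1.76/2.02) = 17.0 × 0.871287 = 14.8119
electricity: 32.6 × (0.29/0.28) = 32.6 × 1.035714 = 33.7643
Index = Σ wᵢ·(p₁ᵢ/p₀ᵢ) = 10.3306 + 9.4500 + 40.9120 + 14.8119 + 33.7643 = 109.2688

109.27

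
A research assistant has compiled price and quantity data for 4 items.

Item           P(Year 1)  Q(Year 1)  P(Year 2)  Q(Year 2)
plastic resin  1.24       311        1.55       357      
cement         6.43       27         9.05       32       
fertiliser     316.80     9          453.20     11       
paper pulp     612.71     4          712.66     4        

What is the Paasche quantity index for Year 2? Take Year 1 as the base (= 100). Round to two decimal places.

Paasche quantity index uses current-period prices as weights.
ΣP(Year 2)·Q(Year 2) = 1.55×357 + 9.05×32 + 453.20×11 + 712.66×4 = 553.35 + 289.6 + 4985.2 + 2850.64 = 8678.79
ΣP(Year 2)·Q(Year 1) = 1.55×311 + 9.05×27 + 453.20×9 + 712.66×4 = 482.05 + 244.35 + 4078.8 + 2850.64 = 7655.84
Index = 8678.79 / 7655.84 × 100 = 113.3617

113.36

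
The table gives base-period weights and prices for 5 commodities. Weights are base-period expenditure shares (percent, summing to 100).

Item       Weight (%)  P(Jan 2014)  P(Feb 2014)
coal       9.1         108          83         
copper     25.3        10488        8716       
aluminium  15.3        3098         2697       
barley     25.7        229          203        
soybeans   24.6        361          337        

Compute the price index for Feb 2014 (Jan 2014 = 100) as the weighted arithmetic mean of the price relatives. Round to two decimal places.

87.09

coal: 9.1 × (83/108) = 9.1 × 0.768519 = 6.9935
copper: 25.3 × (8716/10488) = 25.3 × 0.831045 = 21.0254
aluminium: 15.3 × (2697/3098) = 15.3 × 0.870562 = 13.3196
barley: 25.7 × (203/229) = 25.7 × 0.886463 = 22.7821
soybeans: 24.6 × (337/361) = 24.6 × 0.933518 = 22.9645
Index = Σ wᵢ·(p₁ᵢ/p₀ᵢ) = 6.9935 + 21.0254 + 13.3196 + 22.7821 + 22.9645 = 87.0852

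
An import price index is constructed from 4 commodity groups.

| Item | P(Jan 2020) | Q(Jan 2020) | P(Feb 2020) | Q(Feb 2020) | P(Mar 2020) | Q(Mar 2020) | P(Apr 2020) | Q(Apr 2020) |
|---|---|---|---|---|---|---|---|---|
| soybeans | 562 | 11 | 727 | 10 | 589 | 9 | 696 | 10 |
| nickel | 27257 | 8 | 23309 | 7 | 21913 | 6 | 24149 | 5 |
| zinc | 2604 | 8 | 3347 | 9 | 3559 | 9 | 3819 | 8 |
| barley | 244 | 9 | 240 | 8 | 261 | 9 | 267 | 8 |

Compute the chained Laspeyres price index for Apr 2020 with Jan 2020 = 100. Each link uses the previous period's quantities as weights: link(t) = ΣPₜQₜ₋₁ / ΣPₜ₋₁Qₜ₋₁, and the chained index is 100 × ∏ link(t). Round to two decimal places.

94.76

Link Jan 2020→Feb 2020:
ΣP(Feb 2020)Q(Jan 2020) = 727×11 + 23309×8 + 3347×8 + 240×9 = 7997 + 186472 + 26776 + 2160 = 223405
ΣP(Jan 2020)Q(Jan 2020) = 562×11 + 27257×8 + 2604×8 + 244×9 = 6182 + 218056 + 20832 + 2196 = 247266
link = 223405/247266 = 0.903501
Link Feb 2020→Mar 2020:
ΣP(Mar 2020)Q(Feb 2020) = 589×10 + 21913×7 + 3559×9 + 261×8 = 5890 + 153391 + 32031 + 2088 = 193400
ΣP(Feb 2020)Q(Feb 2020) = 727×10 + 23309×7 + 3347×9 + 240×8 = 7270 + 163163 + 30123 + 1920 = 202476
link = 193400/202476 = 0.955175
Link Mar 2020→Apr 2020:
ΣP(Apr 2020)Q(Mar 2020) = 696×9 + 24149×6 + 3819×9 + 267×9 = 6264 + 144894 + 34371 + 2403 = 187932
ΣP(Mar 2020)Q(Mar 2020) = 589×9 + 21913×6 + 3559×9 + 261×9 = 5301 + 131478 + 32031 + 2349 = 171159
link = 187932/171159 = 1.097997
Chained index = 100 × 0.903501 × 0.955175 × 1.097997 = 94.7572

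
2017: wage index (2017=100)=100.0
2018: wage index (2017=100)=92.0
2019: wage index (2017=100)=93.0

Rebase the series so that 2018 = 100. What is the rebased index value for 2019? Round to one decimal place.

Rebased(2019) = 93.0 / 92.0 × 100 = 101.0870

101.1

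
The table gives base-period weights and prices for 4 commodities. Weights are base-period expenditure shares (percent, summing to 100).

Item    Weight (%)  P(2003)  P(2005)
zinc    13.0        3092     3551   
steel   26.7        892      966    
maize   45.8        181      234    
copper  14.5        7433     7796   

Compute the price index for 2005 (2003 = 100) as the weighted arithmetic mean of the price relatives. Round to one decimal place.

118.3

zinc: 13.0 × (3551/3092) = 13.0 × 1.148448 = 14.9298
steel: 26.7 × (966/892) = 26.7 × 1.082960 = 28.9150
maize: 45.8 × (234/181) = 45.8 × 1.292818 = 59.2110
copper: 14.5 × (7796/7433) = 14.5 × 1.048836 = 15.2081
Index = Σ wᵢ·(p₁ᵢ/p₀ᵢ) = 14.9298 + 28.9150 + 59.2110 + 15.2081 = 118.2640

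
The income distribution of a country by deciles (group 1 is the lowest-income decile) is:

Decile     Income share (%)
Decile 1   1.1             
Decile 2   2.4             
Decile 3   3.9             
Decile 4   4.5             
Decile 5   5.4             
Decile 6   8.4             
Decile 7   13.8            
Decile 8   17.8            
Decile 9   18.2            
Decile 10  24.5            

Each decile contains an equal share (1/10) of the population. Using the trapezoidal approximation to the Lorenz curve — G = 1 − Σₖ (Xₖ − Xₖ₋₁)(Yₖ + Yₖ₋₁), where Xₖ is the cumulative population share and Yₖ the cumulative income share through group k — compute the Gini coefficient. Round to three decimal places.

0.422

Cumulative income shares Yₖ: 0.0110, 0.0350, 0.0740, 0.1190, 0.1730, 0.2570, 0.3950, 0.5730, 0.7550, 1.0000
Σ (Xₖ−Xₖ₋₁)(Yₖ+Yₖ₋₁) = (1/10)(0.0110+0.0000) + (1/10)(0.0350+0.0110) + (1/10)(0.0740+0.0350) + (1/10)(0.1190+0.0740) + (1/10)(0.1730+0.1190) + (1/10)(0.2570+0.1730) + (1/10)(0.3950+0.2570) + (1/10)(0.5730+0.3950) + (1/10)(0.7550+0.5730) + (1/10)(1.0000+0.7550)
  = 0.0011 + 0.0046 + 0.0109 + 0.0193 + 0.0292 + 0.0430 + 0.0652 + 0.0968 + 0.1328 + 0.1755 = 0.5784
G = 1 − 0.5784 = 0.4216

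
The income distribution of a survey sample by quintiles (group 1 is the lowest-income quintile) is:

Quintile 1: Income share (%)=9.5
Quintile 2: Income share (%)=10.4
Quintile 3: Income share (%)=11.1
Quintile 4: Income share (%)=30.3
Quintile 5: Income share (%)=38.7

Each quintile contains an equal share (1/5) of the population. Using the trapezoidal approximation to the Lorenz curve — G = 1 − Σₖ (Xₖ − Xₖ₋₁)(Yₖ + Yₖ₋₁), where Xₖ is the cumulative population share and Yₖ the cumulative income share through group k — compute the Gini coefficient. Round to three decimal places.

Cumulative income shares Yₖ: 0.0950, 0.1990, 0.3100, 0.6130, 1.0000
Σ (Xₖ−Xₖ₋₁)(Yₖ+Yₖ₋₁) = (1/5)(0.0950+0.0000) + (1/5)(0.1990+0.0950) + (1/5)(0.3100+0.1990) + (1/5)(0.6130+0.3100) + (1/5)(1.0000+0.6130)
  = 0.0190 + 0.0588 + 0.1018 + 0.1846 + 0.3226 = 0.6868
G = 1 − 0.6868 = 0.3132

0.313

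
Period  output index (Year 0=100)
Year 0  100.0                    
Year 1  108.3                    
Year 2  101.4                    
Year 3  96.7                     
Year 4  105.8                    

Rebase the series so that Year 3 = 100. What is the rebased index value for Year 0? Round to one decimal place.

103.4

Rebased(Year 0) = 100.0 / 96.7 × 100 = 103.4126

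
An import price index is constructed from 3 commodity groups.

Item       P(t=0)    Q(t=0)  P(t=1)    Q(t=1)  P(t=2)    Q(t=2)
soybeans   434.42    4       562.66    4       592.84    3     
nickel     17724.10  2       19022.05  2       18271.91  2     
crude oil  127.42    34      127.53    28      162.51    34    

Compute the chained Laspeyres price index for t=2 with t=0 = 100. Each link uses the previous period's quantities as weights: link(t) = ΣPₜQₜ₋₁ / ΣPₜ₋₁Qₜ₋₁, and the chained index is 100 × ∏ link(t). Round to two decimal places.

106.52

Link t=0→t=1:
ΣP(t=1)Q(t=0) = 562.66×4 + 19022.05×2 + 127.53×34 = 2250.64 + 38044.1 + 4336.02 = 44630.76
ΣP(t=0)Q(t=0) = 434.42×4 + 17724.10×2 + 127.42×34 = 1737.68 + 35448.2 + 4332.28 = 41518.16
link = 44630.76/41518.16 = 1.074970
Link t=1→t=2:
ΣP(t=2)Q(t=1) = 592.84×4 + 18271.91×2 + 162.51×28 = 2371.36 + 36543.82 + 4550.28 = 43465.46
ΣP(t=1)Q(t=1) = 562.66×4 + 19022.05×2 + 127.53×28 = 2250.64 + 38044.1 + 3570.84 = 43865.58
link = 43465.46/43865.58 = 0.990878
Chained index = 100 × 1.074970 × 0.990878 = 106.5164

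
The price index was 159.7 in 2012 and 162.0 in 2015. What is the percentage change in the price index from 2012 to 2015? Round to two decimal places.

Change = (162.0 − 159.7) / 159.7 × 100
       = 2.3 / 159.7 × 100 = 1.4402%

1.44%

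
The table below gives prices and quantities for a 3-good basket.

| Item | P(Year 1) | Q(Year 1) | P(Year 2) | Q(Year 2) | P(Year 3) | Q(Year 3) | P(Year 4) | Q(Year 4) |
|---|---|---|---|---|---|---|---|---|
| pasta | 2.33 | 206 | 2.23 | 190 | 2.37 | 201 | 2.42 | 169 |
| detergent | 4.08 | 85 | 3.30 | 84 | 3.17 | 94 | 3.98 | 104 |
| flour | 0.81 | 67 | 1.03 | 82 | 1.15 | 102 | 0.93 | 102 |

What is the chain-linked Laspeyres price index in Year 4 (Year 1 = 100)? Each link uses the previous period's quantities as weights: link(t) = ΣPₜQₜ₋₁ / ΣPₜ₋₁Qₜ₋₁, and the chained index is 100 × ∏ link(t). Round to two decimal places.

101.57

Link Year 1→Year 2:
ΣP(Year 2)Q(Year 1) = 2.23×206 + 3.30×85 + 1.03×67 = 459.38 + 280.5 + 69.01 = 808.89
ΣP(Year 1)Q(Year 1) = 2.33×206 + 4.08×85 + 0.81×67 = 479.98 + 346.8 + 54.27 = 881.05
link = 808.89/881.05 = 0.918098
Link Year 2→Year 3:
ΣP(Year 3)Q(Year 2) = 2.37×190 + 3.17×84 + 1.15×82 = 450.3 + 266.28 + 94.3 = 810.88
ΣP(Year 2)Q(Year 2) = 2.23×190 + 3.30×84 + 1.03×82 = 423.7 + 277.2 + 84.46 = 785.36
link = 810.88/785.36 = 1.032495
Link Year 3→Year 4:
ΣP(Year 4)Q(Year 3) = 2.42×201 + 3.98×94 + 0.93×102 = 486.42 + 374.12 + 94.86 = 955.4
ΣP(Year 3)Q(Year 3) = 2.37×201 + 3.17×94 + 1.15×102 = 476.37 + 297.98 + 117.3 = 891.65
link = 955.4/891.65 = 1.071497
Chained index = 100 × 0.918098 × 1.032495 × 1.071497 = 101.5705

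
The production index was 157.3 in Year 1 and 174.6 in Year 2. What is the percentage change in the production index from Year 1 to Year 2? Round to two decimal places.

Change = (174.6 − 157.3) / 157.3 × 100
       = 17.3 / 157.3 × 100 = 10.9981%

11.00%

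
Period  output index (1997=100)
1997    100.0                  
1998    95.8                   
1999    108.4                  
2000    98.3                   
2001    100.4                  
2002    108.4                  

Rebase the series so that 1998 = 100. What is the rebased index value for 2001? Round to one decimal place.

104.8

Rebased(2001) = 100.4 / 95.8 × 100 = 104.8017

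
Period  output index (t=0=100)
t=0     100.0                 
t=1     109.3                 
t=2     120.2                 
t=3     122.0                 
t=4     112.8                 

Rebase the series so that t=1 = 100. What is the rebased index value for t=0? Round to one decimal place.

91.5

Rebased(t=0) = 100.0 / 109.3 × 100 = 91.4913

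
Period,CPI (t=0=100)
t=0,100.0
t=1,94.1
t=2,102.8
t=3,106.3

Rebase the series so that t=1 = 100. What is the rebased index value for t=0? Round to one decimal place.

Rebased(t=0) = 100.0 / 94.1 × 100 = 106.2699

106.3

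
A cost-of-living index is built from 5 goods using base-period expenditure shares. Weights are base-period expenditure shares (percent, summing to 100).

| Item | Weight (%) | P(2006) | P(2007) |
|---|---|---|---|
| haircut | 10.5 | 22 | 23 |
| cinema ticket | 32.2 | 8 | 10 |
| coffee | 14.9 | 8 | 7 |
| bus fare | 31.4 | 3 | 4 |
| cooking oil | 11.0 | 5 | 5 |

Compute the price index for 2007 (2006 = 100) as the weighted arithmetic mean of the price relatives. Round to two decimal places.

117.13

haircut: 10.5 × (23/22) = 10.5 × 1.045455 = 10.9773
cinema ticket: 32.2 × (10/8) = 32.2 × 1.250000 = 40.2500
coffee: 14.9 × (7/8) = 14.9 × 0.875000 = 13.0375
bus fare: 31.4 × (4/3) = 31.4 × 1.333333 = 41.8667
cooking oil: 11.0 × (5/5) = 11.0 × 1.000000 = 11.0000
Index = Σ wᵢ·(p₁ᵢ/p₀ᵢ) = 10.9773 + 40.2500 + 13.0375 + 41.8667 + 11.0000 = 117.1314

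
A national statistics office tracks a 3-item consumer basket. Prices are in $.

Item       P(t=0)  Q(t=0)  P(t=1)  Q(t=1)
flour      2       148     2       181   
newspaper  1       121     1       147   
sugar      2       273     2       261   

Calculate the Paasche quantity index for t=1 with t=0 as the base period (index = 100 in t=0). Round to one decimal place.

107.1

Paasche quantity index uses current-period prices as weights.
ΣP(t=1)·Q(t=1) = 2×181 + 1×147 + 2×261 = 362 + 147 + 522 = 1031
ΣP(t=1)·Q(t=0) = 2×148 + 1×121 + 2×273 = 296 + 121 + 546 = 963
Index = 1031 / 963 × 100 = 107.0613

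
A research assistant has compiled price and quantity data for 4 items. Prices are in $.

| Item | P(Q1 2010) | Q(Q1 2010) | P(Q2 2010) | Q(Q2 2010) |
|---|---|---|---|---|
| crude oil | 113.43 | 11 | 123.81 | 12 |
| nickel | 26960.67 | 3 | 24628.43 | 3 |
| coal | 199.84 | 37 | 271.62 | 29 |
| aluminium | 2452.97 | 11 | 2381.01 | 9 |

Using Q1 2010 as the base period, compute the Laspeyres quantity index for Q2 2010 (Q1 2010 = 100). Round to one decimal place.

94.5

Laspeyres quantity index uses base-period prices as weights.
ΣP(Q1 2010)·Q(Q2 2010) = 113.43×12 + 26960.67×3 + 199.84×29 + 2452.97×9 = 1361.16 + 80882.01 + 5795.36 + 22076.73 = 110115.26
ΣP(Q1 2010)·Q(Q1 2010) = 113.43×11 + 26960.67×3 + 199.84×37 + 2452.97×11 = 1247.73 + 80882.01 + 7394.08 + 26982.67 = 116506.49
Index = 110115.26 / 116506.49 × 100 = 94.5143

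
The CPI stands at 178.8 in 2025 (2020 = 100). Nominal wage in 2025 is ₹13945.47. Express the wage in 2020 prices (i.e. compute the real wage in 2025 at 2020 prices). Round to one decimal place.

Real = Nominal ÷ (Index/100) = 13945.47 ÷ (178.8/100)
     = 13945.47 ÷ 1.788 = 7799.4799

7799.5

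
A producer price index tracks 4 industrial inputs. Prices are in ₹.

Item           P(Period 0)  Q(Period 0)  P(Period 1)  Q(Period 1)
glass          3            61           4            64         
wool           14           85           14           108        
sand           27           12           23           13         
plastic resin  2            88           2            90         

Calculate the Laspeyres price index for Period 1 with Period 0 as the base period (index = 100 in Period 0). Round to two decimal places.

100.69

Laspeyres price index uses base-period quantities as weights.
ΣP(Period 1)·Q(Period 0) = 4×61 + 14×85 + 23×12 + 2×88 = 244 + 1190 + 276 + 176 = 1886
ΣP(Period 0)·Q(Period 0) = 3×61 + 14×85 + 27×12 + 2×88 = 183 + 1190 + 324 + 176 = 1873
Index = 1886 / 1873 × 100 = 100.6941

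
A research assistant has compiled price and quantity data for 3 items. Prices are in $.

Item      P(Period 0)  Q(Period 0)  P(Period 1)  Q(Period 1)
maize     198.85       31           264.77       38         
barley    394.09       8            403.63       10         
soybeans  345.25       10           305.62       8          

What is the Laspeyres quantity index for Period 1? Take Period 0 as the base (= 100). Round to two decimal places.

Laspeyres quantity index uses base-period prices as weights.
ΣP(Period 0)·Q(Period 1) = 198.85×38 + 394.09×10 + 345.25×8 = 7556.3 + 3940.9 + 2762 = 14259.2
ΣP(Period 0)·Q(Period 0) = 198.85×31 + 394.09×8 + 345.25×10 = 6164.35 + 3152.72 + 3452.5 = 12769.57
Index = 14259.2 / 12769.57 × 100 = 111.6655

111.67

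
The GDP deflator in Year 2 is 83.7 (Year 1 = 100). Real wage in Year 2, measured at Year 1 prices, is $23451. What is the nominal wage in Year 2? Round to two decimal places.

Nominal = Real × (Index/100) = 23451 × (83.7/100)
        = 23451 × 0.837 = 19628.4870

19628.49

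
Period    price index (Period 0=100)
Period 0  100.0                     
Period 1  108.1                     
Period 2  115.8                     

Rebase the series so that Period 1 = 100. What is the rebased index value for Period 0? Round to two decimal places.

92.51

Rebased(Period 0) = 100.0 / 108.1 × 100 = 92.5069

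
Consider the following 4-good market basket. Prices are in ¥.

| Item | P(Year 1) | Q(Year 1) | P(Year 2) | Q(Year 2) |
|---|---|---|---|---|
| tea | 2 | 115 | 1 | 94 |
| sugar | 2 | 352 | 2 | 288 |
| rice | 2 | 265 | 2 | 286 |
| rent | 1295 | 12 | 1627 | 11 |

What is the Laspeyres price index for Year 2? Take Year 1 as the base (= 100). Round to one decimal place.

Laspeyres price index uses base-period quantities as weights.
ΣP(Year 2)·Q(Year 1) = 1×115 + 2×352 + 2×265 + 1627×12 = 115 + 704 + 530 + 19524 = 20873
ΣP(Year 1)·Q(Year 1) = 2×115 + 2×352 + 2×265 + 1295×12 = 230 + 704 + 530 + 15540 = 17004
Index = 20873 / 17004 × 100 = 122.7535

122.8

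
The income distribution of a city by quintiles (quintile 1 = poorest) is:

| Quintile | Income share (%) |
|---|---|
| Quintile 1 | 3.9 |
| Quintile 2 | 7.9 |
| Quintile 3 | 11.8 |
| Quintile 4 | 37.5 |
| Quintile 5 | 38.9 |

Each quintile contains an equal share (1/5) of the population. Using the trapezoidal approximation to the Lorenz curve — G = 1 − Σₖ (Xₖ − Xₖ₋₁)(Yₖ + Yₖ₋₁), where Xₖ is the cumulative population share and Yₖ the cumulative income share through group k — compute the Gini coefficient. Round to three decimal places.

0.398

Cumulative income shares Yₖ: 0.0390, 0.1180, 0.2360, 0.6110, 1.0000
Σ (Xₖ−Xₖ₋₁)(Yₖ+Yₖ₋₁) = (1/5)(0.0390+0.0000) + (1/5)(0.1180+0.0390) + (1/5)(0.2360+0.1180) + (1/5)(0.6110+0.2360) + (1/5)(1.0000+0.6110)
  = 0.0078 + 0.0314 + 0.0708 + 0.1694 + 0.3222 = 0.6016
G = 1 − 0.6016 = 0.3984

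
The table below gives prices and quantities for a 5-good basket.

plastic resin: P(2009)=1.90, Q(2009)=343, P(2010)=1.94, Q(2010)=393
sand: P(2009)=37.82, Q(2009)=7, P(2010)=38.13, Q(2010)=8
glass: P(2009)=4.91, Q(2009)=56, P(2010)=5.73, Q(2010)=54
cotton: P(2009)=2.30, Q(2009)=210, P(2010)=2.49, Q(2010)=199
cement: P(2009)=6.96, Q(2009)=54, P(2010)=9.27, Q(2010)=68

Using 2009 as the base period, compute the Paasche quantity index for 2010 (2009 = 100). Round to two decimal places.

Paasche quantity index uses current-period prices as weights.
ΣP(2010)·Q(2010) = 1.94×393 + 38.13×8 + 5.73×54 + 2.49×199 + 9.27×68 = 762.42 + 305.04 + 309.42 + 495.51 + 630.36 = 2502.75
ΣP(2010)·Q(2009) = 1.94×343 + 38.13×7 + 5.73×56 + 2.49×210 + 9.27×54 = 665.42 + 266.91 + 320.88 + 522.9 + 500.58 = 2276.69
Index = 2502.75 / 2276.69 × 100 = 109.9293

109.93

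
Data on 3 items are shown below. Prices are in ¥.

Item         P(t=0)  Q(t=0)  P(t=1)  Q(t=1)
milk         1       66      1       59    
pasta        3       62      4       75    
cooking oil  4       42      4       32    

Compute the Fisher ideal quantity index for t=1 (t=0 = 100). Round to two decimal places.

Laspeyres component (base-period weights):
ΣP(t=0)Q(t=1) = 1×59 + 3×75 + 4×32 = 59 + 225 + 128 = 412
ΣP(t=0)Q(t=0) = 1×66 + 3×62 + 4×42 = 66 + 186 + 168 = 420
L = 412 / 420 × 100 = 98.0952
Paasche component (current-period weights):
ΣP(t=1)Q(t=1) = 1×59 + 4×75 + 4×32 = 59 + 300 + 128 = 487
ΣP(t=1)Q(t=0) = 1×66 + 4×62 + 4×42 = 66 + 248 + 168 = 482
P = 487 / 482 × 100 = 101.0373
Fisher = √(L × P) = √(98.0952 × 101.0373) = 99.5554

99.56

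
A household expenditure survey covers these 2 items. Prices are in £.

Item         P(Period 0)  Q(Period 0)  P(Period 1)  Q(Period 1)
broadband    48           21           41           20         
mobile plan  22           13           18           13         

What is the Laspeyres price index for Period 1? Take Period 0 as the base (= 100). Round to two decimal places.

Laspeyres price index uses base-period quantities as weights.
ΣP(Period 1)·Q(Period 0) = 41×21 + 18×13 = 861 + 234 = 1095
ΣP(Period 0)·Q(Period 0) = 48×21 + 22×13 = 1008 + 286 = 1294
Index = 1095 / 1294 × 100 = 84.6213

84.62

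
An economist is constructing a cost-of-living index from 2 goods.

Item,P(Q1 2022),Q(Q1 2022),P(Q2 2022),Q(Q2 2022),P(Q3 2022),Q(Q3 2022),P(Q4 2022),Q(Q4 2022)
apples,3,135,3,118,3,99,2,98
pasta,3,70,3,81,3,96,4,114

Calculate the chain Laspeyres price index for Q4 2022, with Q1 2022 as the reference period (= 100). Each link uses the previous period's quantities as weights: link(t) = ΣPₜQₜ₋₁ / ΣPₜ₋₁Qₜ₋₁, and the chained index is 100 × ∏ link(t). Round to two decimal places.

99.49

Link Q1 2022→Q2 2022:
ΣP(Q2 2022)Q(Q1 2022) = 3×135 + 3×70 = 405 + 210 = 615
ΣP(Q1 2022)Q(Q1 2022) = 3×135 + 3×70 = 405 + 210 = 615
link = 615/615 = 1.000000
Link Q2 2022→Q3 2022:
ΣP(Q3 2022)Q(Q2 2022) = 3×118 + 3×81 = 354 + 243 = 597
ΣP(Q2 2022)Q(Q2 2022) = 3×118 + 3×81 = 354 + 243 = 597
link = 597/597 = 1.000000
Link Q3 2022→Q4 2022:
ΣP(Q4 2022)Q(Q3 2022) = 2×99 + 4×96 = 198 + 384 = 582
ΣP(Q3 2022)Q(Q3 2022) = 3×99 + 3×96 = 297 + 288 = 585
link = 582/585 = 0.994872
Chained index = 100 × 1.000000 × 1.000000 × 0.994872 = 99.4872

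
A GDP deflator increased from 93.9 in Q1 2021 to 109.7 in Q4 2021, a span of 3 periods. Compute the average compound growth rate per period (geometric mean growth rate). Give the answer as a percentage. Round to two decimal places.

5.32%

Growth factor = (109.7/93.9)^(1/3) = (1.168264)^(1/3) = 1.053207
Growth rate = 1.053207 − 1 = 0.053207 = 5.3207%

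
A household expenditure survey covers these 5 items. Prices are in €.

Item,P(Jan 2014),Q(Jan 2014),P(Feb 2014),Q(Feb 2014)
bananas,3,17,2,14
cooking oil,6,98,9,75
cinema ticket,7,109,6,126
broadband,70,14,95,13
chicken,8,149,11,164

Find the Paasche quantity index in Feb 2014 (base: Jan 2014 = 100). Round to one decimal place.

Paasche quantity index uses current-period prices as weights.
ΣP(Feb 2014)·Q(Feb 2014) = 2×14 + 9×75 + 6×126 + 95×13 + 11×164 = 28 + 675 + 756 + 1235 + 1804 = 4498
ΣP(Feb 2014)·Q(Jan 2014) = 2×17 + 9×98 + 6×109 + 95×14 + 11×149 = 34 + 882 + 654 + 1330 + 1639 = 4539
Index = 4498 / 4539 × 100 = 99.0967

99.1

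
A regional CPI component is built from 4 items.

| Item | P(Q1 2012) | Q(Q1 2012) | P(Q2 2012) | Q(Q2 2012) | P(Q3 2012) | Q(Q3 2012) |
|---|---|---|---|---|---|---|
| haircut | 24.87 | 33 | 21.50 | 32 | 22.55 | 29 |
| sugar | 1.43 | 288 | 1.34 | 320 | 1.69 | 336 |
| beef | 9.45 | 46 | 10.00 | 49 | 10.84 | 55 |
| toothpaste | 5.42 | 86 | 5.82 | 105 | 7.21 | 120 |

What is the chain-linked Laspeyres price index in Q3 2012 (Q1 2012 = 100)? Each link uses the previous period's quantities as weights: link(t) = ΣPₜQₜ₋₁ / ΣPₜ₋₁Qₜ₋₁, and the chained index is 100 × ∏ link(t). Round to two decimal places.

Link Q1 2012→Q2 2012:
ΣP(Q2 2012)Q(Q1 2012) = 21.50×33 + 1.34×288 + 10.00×46 + 5.82×86 = 709.5 + 385.92 + 460 + 500.52 = 2055.94
ΣP(Q1 2012)Q(Q1 2012) = 24.87×33 + 1.43×288 + 9.45×46 + 5.42×86 = 820.71 + 411.84 + 434.7 + 466.12 = 2133.37
link = 2055.94/2133.37 = 0.963705
Link Q2 2012→Q3 2012:
ΣP(Q3 2012)Q(Q2 2012) = 22.55×32 + 1.69×320 + 10.84×49 + 7.21×105 = 721.6 + 540.8 + 531.16 + 757.05 = 2550.61
ΣP(Q2 2012)Q(Q2 2012) = 21.50×32 + 1.34×320 + 10.00×49 + 5.82×105 = 688 + 428.8 + 490 + 611.1 = 2217.9
link = 2550.61/2217.9 = 1.150011
Chained index = 100 × 0.963705 × 1.150011 = 110.8272

110.83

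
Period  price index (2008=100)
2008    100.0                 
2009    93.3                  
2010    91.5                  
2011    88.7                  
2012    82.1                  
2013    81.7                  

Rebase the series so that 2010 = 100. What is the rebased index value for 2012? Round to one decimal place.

89.7

Rebased(2012) = 82.1 / 91.5 × 100 = 89.7268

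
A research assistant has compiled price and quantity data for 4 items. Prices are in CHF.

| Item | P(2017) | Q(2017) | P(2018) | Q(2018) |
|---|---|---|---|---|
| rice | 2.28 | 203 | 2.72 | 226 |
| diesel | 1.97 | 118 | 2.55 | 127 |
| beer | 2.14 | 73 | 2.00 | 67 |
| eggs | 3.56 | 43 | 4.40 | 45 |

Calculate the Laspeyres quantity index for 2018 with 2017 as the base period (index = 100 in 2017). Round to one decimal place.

Laspeyres quantity index uses base-period prices as weights.
ΣP(2017)·Q(2018) = 2.28×226 + 1.97×127 + 2.14×67 + 3.56×45 = 515.28 + 250.19 + 143.38 + 160.2 = 1069.05
ΣP(2017)·Q(2017) = 2.28×203 + 1.97×118 + 2.14×73 + 3.56×43 = 462.84 + 232.46 + 156.22 + 153.08 = 1004.6
Index = 1069.05 / 1004.6 × 100 = 106.4155

106.4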